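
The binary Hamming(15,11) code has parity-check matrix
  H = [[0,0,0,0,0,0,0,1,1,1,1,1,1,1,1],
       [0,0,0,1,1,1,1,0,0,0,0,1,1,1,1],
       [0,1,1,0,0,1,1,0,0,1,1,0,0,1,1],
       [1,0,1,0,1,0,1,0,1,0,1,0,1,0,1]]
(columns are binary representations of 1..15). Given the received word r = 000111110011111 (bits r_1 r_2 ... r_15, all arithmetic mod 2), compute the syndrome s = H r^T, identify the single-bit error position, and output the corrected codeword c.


s = (0, 0, 1, 1)^T, error position = 3, corrected codeword c = 001111110011111

Compute s = H r^T mod 2 one row at a time:
  s_1 = 1 + 0 + 0 + 1 + 1 + 1 + 1 + 1 = 6 ≡ 0 (mod 2).
  s_2 = 1 + 1 + 1 + 1 + 1 + 1 + 1 + 1 = 8 ≡ 0 (mod 2).
  s_3 = 0 + 0 + 1 + 1 + 0 + 1 + 1 + 1 = 5 ≡ 1 (mod 2).
  s_4 = 0 + 0 + 1 + 1 + 0 + 1 + 1 + 1 = 5 ≡ 1 (mod 2).
s = (0, 0, 1, 1)^T — this equals column 3 of H (binary 0011), so error is at position 3.
Correct: flip bit 3 of r = 000111110011111 to get c = 001111110011111.


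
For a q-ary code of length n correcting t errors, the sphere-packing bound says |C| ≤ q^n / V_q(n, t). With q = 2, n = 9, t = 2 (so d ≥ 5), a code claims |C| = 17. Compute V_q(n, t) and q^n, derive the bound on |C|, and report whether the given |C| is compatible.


V_q(n, t) = 46, q^n = 512, Hamming bound = 11, |C| = 17 > bound (violated).

Step 1: Compute V_q(n, t) = Σ_{j=0}^2 C(n, j) (q−1)^j.
  j = 0: C(9,0)·(1)^0 = 1·1 = 1.
  j = 1: C(9,1)·(1)^1 = 9·1 = 9.
  j = 2: C(9,2)·(1)^2 = 36·1 = 36.
  V_q(n, t) = 1 + 9 + 36 = 46.
Step 2: q^n = 2^9 = 512.
Step 3: Hamming bound ⌊q^n / V_q(n,t)⌋ = ⌊512/46⌋ = 11.
Step 4: Compare |C| = 17 to 11: violated.
The claimed |C| lies above the Hamming bound, so no 2-ary code of length 9 with d ≥ 5 can have 17 codewords.


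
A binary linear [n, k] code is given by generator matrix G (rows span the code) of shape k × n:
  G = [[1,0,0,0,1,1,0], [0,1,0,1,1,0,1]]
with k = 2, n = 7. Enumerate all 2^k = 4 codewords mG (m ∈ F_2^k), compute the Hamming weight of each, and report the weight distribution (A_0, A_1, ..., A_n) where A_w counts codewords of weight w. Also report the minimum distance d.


Weight distribution: A_0 = 1, A_3 = 1, A_4 = 1, A_5 = 1. Minimum distance d = 3.

Enumerate all 2^2 = 4 messages m ∈ F_2^2.
For each, compute codeword c = mG in F_2^7, then tally its weight.
  m = 00 → c = 0000000, weight = 0.
  m = 10 → c = 1000110, weight = 3.
  m = 01 → c = 0101101, weight = 4.
  m = 11 → c = 1101011, weight = 5.
Tally weights:
  weight 0: 1 codewords.
  weight 3: 1 codewords.
  weight 4: 1 codewords.
  weight 5: 1 codewords.
Minimum distance d = smallest w > 0 with A_w > 0 = 3.
Sanity: Σ A_w = 4 = 2^2 = 4 ✓.


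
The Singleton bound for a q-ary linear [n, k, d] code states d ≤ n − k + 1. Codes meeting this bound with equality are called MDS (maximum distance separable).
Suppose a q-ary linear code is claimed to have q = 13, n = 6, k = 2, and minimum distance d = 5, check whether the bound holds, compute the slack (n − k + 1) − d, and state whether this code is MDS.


Singleton RHS = n − k + 1 = 5, slack = 0, bound satisfied, MDS.

Singleton bound: d ≤ n − k + 1.
Here n = 6, k = 2, so n − k + 1 = 5.
Given d = 5, check d ≤ 5: YES.
Slack = (n − k + 1) − d = 0.
The code is MDS (slack = 0).
Description: the claimed parameters are [6, 2, 5]_13; such a code would be MDS (meets Singleton bound).


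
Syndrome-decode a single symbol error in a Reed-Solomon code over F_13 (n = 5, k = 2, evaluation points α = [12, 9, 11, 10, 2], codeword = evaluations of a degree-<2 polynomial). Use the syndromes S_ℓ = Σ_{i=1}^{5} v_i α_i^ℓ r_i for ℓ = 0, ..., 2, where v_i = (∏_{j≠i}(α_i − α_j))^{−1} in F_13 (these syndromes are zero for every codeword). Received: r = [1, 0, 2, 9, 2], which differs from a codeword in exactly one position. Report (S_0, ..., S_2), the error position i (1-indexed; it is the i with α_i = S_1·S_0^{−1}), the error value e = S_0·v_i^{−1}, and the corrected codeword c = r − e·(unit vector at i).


S = (11, 4, 5), error at position 3, error magnitude e = 10, c = [1, 0, 5, 9, 2].

Step 1: column multipliers v_i = (∏_{j≠i}(α_i − α_j))^{−1} mod 13.
  i = 1 (α = 12): (12−9)(12−11)(12−10)(12−2) = 3·1·2·10 = 60 ≡ 8, so v_1 = 8^{−1} = 5 (mod 13).
  i = 2 (α = 9): (9−12)(9−11)(9−10)(9−2) = (−3)·(−2)·(−1)·7 = −42 ≡ 10, so v_2 = 10^{−1} = 4 (mod 13).
  i = 3 (α = 11): (11−12)(11−9)(11−10)(11−2) = (−1)·2·1·9 = −18 ≡ 8, so v_3 = 8^{−1} = 5 (mod 13).
  i = 4 (α = 10): (10−12)(10−9)(10−11)(10−2) = (−2)·1·(−1)·8 = 16 ≡ 3, so v_4 = 3^{−1} = 9 (mod 13).
  i = 5 (α = 2): (2−12)(2−9)(2−11)(2−10) = (−10)·(−7)·(−9)·(−8) = 5040 ≡ 9, so v_5 = 9^{−1} = 3 (mod 13).
  v = [5, 4, 5, 9, 3].
Step 2: syndromes of r = [1, 0, 2, 9, 2] (all sums mod 13).
  S_0 = Σ v_i r_i = 5·1 + 4·0 + 5·2 + 9·9 + 3·2 = 102 ≡ 11.
  S_1 = Σ v_i α_i r_i = 5·12·1 + 4·9·0 + 5·11·2 + 9·10·9 + 3·2·2 = 992 ≡ 4.
  α_i^2 mod 13 = [1, 3, 4, 9, 4].
  S_2 = Σ v_i α_i^2 r_i = 5·1·1 + 4·3·0 + 5·4·2 + 9·9·9 + 3·4·2 = 798 ≡ 5.
  S = (11, 4, 5) ≠ 0, so r is not a codeword (an error is present).
Step 3: locate the error. For a single error e at position i, S_ℓ = v_i·e·α_i^ℓ, so α_err = S_1/S_0.
  S_0^{−1} = 11^{−1} = 6 (mod 13), so α_err = 4·6 = 24 ≡ 11 = α_3. Error position i = 3.
  Consistency check: S_2/S_1 = 5·10 = 50 ≡ 11 = α_err ✓ (single-error assumption holds).
Step 4: error magnitude e = S_0/v_3 = S_0·∏_{j≠3}(α_3 − α_j) = 11·8 = 88 ≡ 10 (mod 13).
Step 5: correct position 3: c_3 = r_3 − e = 2 − 10 ≡ 5 (mod 13). Hence c = [1, 0, 5, 9, 2].
  Check: interpolating c through the α_i gives m(x) = 10 + 9·x (degree < 2) with m(α_i) = c_i for every i, so c is indeed a codeword.


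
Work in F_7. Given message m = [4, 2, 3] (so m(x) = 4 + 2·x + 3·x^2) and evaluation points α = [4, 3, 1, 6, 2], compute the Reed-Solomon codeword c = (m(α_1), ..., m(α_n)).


c = [4, 2, 2, 5, 6]

Message polynomial: m(x) = 4 + 2·x + 3·x^2 (mod 7).
For each evaluation point α_i, compute m(α_i) mod 7:
  α_1 = 4: Horner steps 3 → 0 → 4, so m(4) = 4.
  α_2 = 3: Horner steps 3 → 4 → 2, so m(3) = 2.
  α_3 = 1: Horner steps 3 → 5 → 2, so m(1) = 2.
  α_4 = 6: Horner steps 3 → 6 → 5, so m(6) = 5.
  α_5 = 2: Horner steps 3 → 1 → 6, so m(2) = 6.
Codeword c = [4, 2, 2, 5, 6] ∈ F_7^5.


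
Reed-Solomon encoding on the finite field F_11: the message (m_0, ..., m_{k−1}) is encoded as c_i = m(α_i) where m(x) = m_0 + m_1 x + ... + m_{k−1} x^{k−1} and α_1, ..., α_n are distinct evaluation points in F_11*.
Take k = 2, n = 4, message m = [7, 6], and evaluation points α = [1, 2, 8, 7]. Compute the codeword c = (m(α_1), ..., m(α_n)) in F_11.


c = [2, 8, 0, 5]

Message polynomial: m(x) = 7 + 6·x (mod 11).
For each evaluation point α_i, compute m(α_i) mod 11:
  α_1 = 1: Horner steps 6 → 2, so m(1) = 2.
  α_2 = 2: Horner steps 6 → 8, so m(2) = 8.
  α_3 = 8: Horner steps 6 → 0, so m(8) = 0.
  α_4 = 7: Horner steps 6 → 5, so m(7) = 5.
Codeword c = [2, 8, 0, 5] ∈ F_11^4.


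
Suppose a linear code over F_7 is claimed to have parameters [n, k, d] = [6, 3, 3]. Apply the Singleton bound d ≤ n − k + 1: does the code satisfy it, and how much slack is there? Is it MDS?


Singleton RHS = n − k + 1 = 4, slack = 1, bound satisfied, not MDS.

Singleton bound: d ≤ n − k + 1.
Here n = 6, k = 3, so n − k + 1 = 4.
Given d = 3, check d ≤ 4: YES.
Slack = (n − k + 1) − d = 1.
The code is NOT MDS (slack = 1 > 0).
Description: the claimed parameters are [6, 3, 3]_7; such a code would be non-MDS.


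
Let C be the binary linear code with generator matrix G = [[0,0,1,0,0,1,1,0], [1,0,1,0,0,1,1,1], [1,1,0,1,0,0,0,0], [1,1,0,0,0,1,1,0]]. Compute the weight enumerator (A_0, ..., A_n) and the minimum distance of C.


Weight distribution: A_0 = 1, A_2 = 2, A_3 = 6, A_4 = 3, A_5 = 2, A_6 = 2. Minimum distance d = 2.

Enumerate all 2^4 = 16 messages m ∈ F_2^4.
For each, compute codeword c = mG in F_2^8, then tally its weight.
  m = 0000 → c = 00000000, weight = 0.
  m = 1000 → c = 00100110, weight = 3.
  m = 0100 → c = 10100111, weight = 5.
  m = 1100 → c = 10000001, weight = 2.
  m = 0010 → c = 11010000, weight = 3.
  m = 1010 → c = 11110110, weight = 6.
  m = 0110 → c = 01110111, weight = 6.
  m = 1110 → c = 01010001, weight = 3.
  m = 0001 → c = 11000110, weight = 4.
  m = 1001 → c = 11100000, weight = 3.
  m = 0101 → c = 01100001, weight = 3.
  m = 1101 → c = 01000111, weight = 4.
  m = 0011 → c = 00010110, weight = 3.
  m = 1011 → c = 00110000, weight = 2.
  m = 0111 → c = 10110001, weight = 4.
  m = 1111 → c = 10010111, weight = 5.
Tally weights:
  weight 0: 1 codewords.
  weight 2: 2 codewords.
  weight 3: 6 codewords.
  weight 4: 3 codewords.
  weight 5: 2 codewords.
  weight 6: 2 codewords.
Minimum distance d = smallest w > 0 with A_w > 0 = 2.
Sanity: Σ A_w = 16 = 2^4 = 16 ✓.


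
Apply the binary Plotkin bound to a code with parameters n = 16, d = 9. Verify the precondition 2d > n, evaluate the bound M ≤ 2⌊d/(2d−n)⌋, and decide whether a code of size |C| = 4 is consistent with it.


Plotkin bound M ≤ 8; given |C| = 4 ≤ bound (satisfied).

Check applicability: 2d = 18, n = 16.
2d − n = 2 > 0, so Plotkin applies.
Compute d/(2d−n) = 9/2 ≈ 4.5000.
⌊d/(2d−n)⌋ = 4.
Plotkin bound: M ≤ 2·4 = 8.
Given |C| = 4, check: satisfied.
This |C| is below the Plotkin bound.


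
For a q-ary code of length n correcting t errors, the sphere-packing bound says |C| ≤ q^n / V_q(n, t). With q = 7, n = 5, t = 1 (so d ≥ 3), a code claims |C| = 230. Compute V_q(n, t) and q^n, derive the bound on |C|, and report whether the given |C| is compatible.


V_q(n, t) = 31, q^n = 16807, Hamming bound = 542, |C| = 230 ≤ bound (satisfied).

Step 1: Compute V_q(n, t) = Σ_{j=0}^1 C(n, j) (q−1)^j.
  j = 0: C(5,0)·(6)^0 = 1·1 = 1.
  j = 1: C(5,1)·(6)^1 = 5·6 = 30.
  V_q(n, t) = 1 + 30 = 31.
Step 2: q^n = 7^5 = 16807.
Step 3: Hamming bound ⌊q^n / V_q(n,t)⌋ = ⌊16807/31⌋ = 542.
Step 4: Compare |C| = 230 to 542: satisfied.
The claimed |C| lies below the Hamming bound.


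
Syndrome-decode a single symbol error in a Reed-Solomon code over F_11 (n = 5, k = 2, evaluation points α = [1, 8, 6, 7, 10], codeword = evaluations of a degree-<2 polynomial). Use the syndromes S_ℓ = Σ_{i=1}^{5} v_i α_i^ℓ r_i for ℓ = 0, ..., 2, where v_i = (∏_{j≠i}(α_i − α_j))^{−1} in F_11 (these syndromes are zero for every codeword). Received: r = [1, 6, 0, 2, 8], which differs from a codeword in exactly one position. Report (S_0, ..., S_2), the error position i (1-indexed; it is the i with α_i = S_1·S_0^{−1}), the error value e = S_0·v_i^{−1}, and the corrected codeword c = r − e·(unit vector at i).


S = (7, 1, 8), error at position 2, error magnitude e = 2, c = [1, 4, 0, 2, 8].

Step 1: column multipliers v_i = (∏_{j≠i}(α_i − α_j))^{−1} mod 11.
  i = 1 (α = 1): (1−8)(1−6)(1−7)(1−10) = (−7)·(−5)·(−6)·(−9) = 1890 ≡ 9, so v_1 = 9^{−1} = 5 (mod 11).
  i = 2 (α = 8): (8−1)(8−6)(8−7)(8−10) = 7·2·1·(−2) = −28 ≡ 5, so v_2 = 5^{−1} = 9 (mod 11).
  i = 3 (α = 6): (6−1)(6−8)(6−7)(6−10) = 5·(−2)·(−1)·(−4) = −40 ≡ 4, so v_3 = 4^{−1} = 3 (mod 11).
  i = 4 (α = 7): (7−1)(7−8)(7−6)(7−10) = 6·(−1)·1·(−3) = 18 ≡ 7, so v_4 = 7^{−1} = 8 (mod 11).
  i = 5 (α = 10): (10−1)(10−8)(10−6)(10−7) = 9·2·4·3 = 216 ≡ 7, so v_5 = 7^{−1} = 8 (mod 11).
  v = [5, 9, 3, 8, 8].
Step 2: syndromes of r = [1, 6, 0, 2, 8] (all sums mod 11).
  S_0 = Σ v_i r_i = 5·1 + 9·6 + 3·0 + 8·2 + 8·8 = 139 ≡ 7.
  S_1 = Σ v_i α_i r_i = 5·1·1 + 9·8·6 + 3·6·0 + 8·7·2 + 8·10·8 = 1189 ≡ 1.
  α_i^2 mod 11 = [1, 9, 3, 5, 1].
  S_2 = Σ v_i α_i^2 r_i = 5·1·1 + 9·9·6 + 3·3·0 + 8·5·2 + 8·1·8 = 635 ≡ 8.
  S = (7, 1, 8) ≠ 0, so r is not a codeword (an error is present).
Step 3: locate the error. For a single error e at position i, S_ℓ = v_i·e·α_i^ℓ, so α_err = S_1/S_0.
  S_0^{−1} = 7^{−1} = 8 (mod 11), so α_err = 1·8 = 8 ≡ 8 = α_2. Error position i = 2.
  Consistency check: S_2/S_1 = 8·1 = 8 ≡ 8 = α_err ✓ (single-error assumption holds).
Step 4: error magnitude e = S_0/v_2 = S_0·∏_{j≠2}(α_2 − α_j) = 7·5 = 35 ≡ 2 (mod 11).
Step 5: correct position 2: c_2 = r_2 − e = 6 − 2 ≡ 4 (mod 11). Hence c = [1, 4, 0, 2, 8].
  Check: interpolating c through the α_i gives m(x) = 10 + 2·x (degree < 2) with m(α_i) = c_i for every i, so c is indeed a codeword.


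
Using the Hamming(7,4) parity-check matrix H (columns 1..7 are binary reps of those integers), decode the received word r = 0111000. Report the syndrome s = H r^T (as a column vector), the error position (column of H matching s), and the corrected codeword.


s = (1, 0, 1)^T, error position = 5, corrected codeword c = 0111100

Compute s = H r^T mod 2 one row at a time:
  s_1 = 1 + 0 + 0 + 0 = 1 ≡ 1 (mod 2).
  s_2 = 1 + 1 + 0 + 0 = 2 ≡ 0 (mod 2).
  s_3 = 0 + 1 + 0 + 0 = 1 ≡ 1 (mod 2).
s = (1, 0, 1)^T — this equals column 5 of H (binary 101), so error is at position 5.
Correct: flip bit 5 of r = 0111000 to get c = 0111100.


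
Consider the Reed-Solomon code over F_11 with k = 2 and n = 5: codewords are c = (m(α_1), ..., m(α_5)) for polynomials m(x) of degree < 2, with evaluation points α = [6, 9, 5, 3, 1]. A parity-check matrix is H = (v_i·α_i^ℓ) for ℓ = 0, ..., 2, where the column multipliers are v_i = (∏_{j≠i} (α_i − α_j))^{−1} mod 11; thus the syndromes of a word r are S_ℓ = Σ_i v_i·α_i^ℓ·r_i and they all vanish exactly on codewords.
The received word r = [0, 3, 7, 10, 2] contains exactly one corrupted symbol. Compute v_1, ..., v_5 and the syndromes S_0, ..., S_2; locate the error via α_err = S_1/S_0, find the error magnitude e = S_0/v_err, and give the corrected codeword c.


S = (6, 10, 2), error at position 2, error magnitude e = 2, c = [0, 1, 7, 10, 2].

Step 1: column multipliers v_i = (∏_{j≠i}(α_i − α_j))^{−1} mod 11.
  i = 1 (α = 6): (6−9)(6−5)(6−3)(6−1) = (−3)·1·3·5 = −45 ≡ 10, so v_1 = 10^{−1} = 10 (mod 11).
  i = 2 (α = 9): (9−6)(9−5)(9−3)(9−1) = 3·4·6·8 = 576 ≡ 4, so v_2 = 4^{−1} = 3 (mod 11).
  i = 3 (α = 5): (5−6)(5−9)(5−3)(5−1) = (−1)·(−4)·2·4 = 32 ≡ 10, so v_3 = 10^{−1} = 10 (mod 11).
  i = 4 (α = 3): (3−6)(3−9)(3−5)(3−1) = (−3)·(−6)·(−2)·2 = −72 ≡ 5, so v_4 = 5^{−1} = 9 (mod 11).
  i = 5 (α = 1): (1−6)(1−9)(1−5)(1−3) = (−5)·(−8)·(−4)·(−2) = 320 ≡ 1, so v_5 = 1^{−1} = 1 (mod 11).
  v = [10, 3, 10, 9, 1].
Step 2: syndromes of r = [0, 3, 7, 10, 2] (all sums mod 11).
  S_0 = Σ v_i r_i = 10·0 + 3·3 + 10·7 + 9·10 + 1·2 = 171 ≡ 6.
  S_1 = Σ v_i α_i r_i = 10·6·0 + 3·9·3 + 10·5·7 + 9·3·10 + 1·1·2 = 703 ≡ 10.
  α_i^2 mod 11 = [3, 4, 3, 9, 1].
  S_2 = Σ v_i α_i^2 r_i = 10·3·0 + 3·4·3 + 10·3·7 + 9·9·10 + 1·1·2 = 1058 ≡ 2.
  S = (6, 10, 2) ≠ 0, so r is not a codeword (an error is present).
Step 3: locate the error. For a single error e at position i, S_ℓ = v_i·e·α_i^ℓ, so α_err = S_1/S_0.
  S_0^{−1} = 6^{−1} = 2 (mod 11), so α_err = 10·2 = 20 ≡ 9 = α_2. Error position i = 2.
  Consistency check: S_2/S_1 = 2·10 = 20 ≡ 9 = α_err ✓ (single-error assumption holds).
Step 4: error magnitude e = S_0/v_2 = S_0·∏_{j≠2}(α_2 − α_j) = 6·4 = 24 ≡ 2 (mod 11).
Step 5: correct position 2: c_2 = r_2 − e = 3 − 2 ≡ 1 (mod 11). Hence c = [0, 1, 7, 10, 2].
  Check: interpolating c through the α_i gives m(x) = 9 + 4·x (degree < 2) with m(α_i) = c_i for every i, so c is indeed a codeword.


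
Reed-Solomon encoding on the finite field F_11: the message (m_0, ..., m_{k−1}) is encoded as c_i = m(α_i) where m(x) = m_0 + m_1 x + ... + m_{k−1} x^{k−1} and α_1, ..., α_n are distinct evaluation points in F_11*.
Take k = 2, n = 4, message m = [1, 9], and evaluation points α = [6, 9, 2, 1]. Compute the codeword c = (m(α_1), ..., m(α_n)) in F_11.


c = [0, 5, 8, 10]

Message polynomial: m(x) = 1 + 9·x (mod 11).
For each evaluation point α_i, compute m(α_i) mod 11:
  α_1 = 6: Horner steps 9 → 0, so m(6) = 0.
  α_2 = 9: Horner steps 9 → 5, so m(9) = 5.
  α_3 = 2: Horner steps 9 → 8, so m(2) = 8.
  α_4 = 1: Horner steps 9 → 10, so m(1) = 10.
Codeword c = [0, 5, 8, 10] ∈ F_11^4.


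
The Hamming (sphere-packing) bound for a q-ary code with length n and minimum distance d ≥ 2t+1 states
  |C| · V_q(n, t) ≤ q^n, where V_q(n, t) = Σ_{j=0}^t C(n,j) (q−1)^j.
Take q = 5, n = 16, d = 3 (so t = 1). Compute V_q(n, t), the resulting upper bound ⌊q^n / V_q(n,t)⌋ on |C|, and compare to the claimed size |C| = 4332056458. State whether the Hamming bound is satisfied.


V_q(n, t) = 65, q^n = 152587890625, Hamming bound = 2347506009, |C| = 4332056458 > bound (violated).

Step 1: Compute V_q(n, t) = Σ_{j=0}^1 C(n, j) (q−1)^j.
  j = 0: C(16,0)·(4)^0 = 1·1 = 1.
  j = 1: C(16,1)·(4)^1 = 16·4 = 64.
  V_q(n, t) = 1 + 64 = 65.
Step 2: q^n = 5^16 = 152587890625.
Step 3: Hamming bound ⌊q^n / V_q(n,t)⌋ = ⌊152587890625/65⌋ = 2347506009.
Step 4: Compare |C| = 4332056458 to 2347506009: violated.
The claimed |C| lies above the Hamming bound, so no 5-ary code of length 16 with d ≥ 3 can have 4332056458 codewords.


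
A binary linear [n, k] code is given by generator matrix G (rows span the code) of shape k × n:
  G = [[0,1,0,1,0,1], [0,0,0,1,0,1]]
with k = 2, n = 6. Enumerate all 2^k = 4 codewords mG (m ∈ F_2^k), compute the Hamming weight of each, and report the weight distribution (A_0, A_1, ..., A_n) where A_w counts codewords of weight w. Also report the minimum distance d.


Weight distribution: A_0 = 1, A_1 = 1, A_2 = 1, A_3 = 1. Minimum distance d = 1.

Enumerate all 2^2 = 4 messages m ∈ F_2^2.
For each, compute codeword c = mG in F_2^6, then tally its weight.
  m = 00 → c = 000000, weight = 0.
  m = 10 → c = 010101, weight = 3.
  m = 01 → c = 000101, weight = 2.
  m = 11 → c = 010000, weight = 1.
Tally weights:
  weight 0: 1 codewords.
  weight 1: 1 codewords.
  weight 2: 1 codewords.
  weight 3: 1 codewords.
Minimum distance d = smallest w > 0 with A_w > 0 = 1.
Sanity: Σ A_w = 4 = 2^2 = 4 ✓.


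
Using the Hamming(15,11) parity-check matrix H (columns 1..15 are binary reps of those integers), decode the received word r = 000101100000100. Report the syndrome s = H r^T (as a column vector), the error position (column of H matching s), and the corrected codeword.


s = (1, 0, 0, 0)^T, error position = 8, corrected codeword c = 000101110000100

Compute s = H r^T mod 2 one row at a time:
  s_1 = 0 + 0 + 0 + 0 + 0 + 1 + 0 + 0 = 1 ≡ 1 (mod 2).
  s_2 = 1 + 0 + 1 + 1 + 0 + 1 + 0 + 0 = 4 ≡ 0 (mod 2).
  s_3 = 0 + 0 + 1 + 1 + 0 + 0 + 0 + 0 = 2 ≡ 0 (mod 2).
  s_4 = 0 + 0 + 0 + 1 + 0 + 0 + 1 + 0 = 2 ≡ 0 (mod 2).
s = (1, 0, 0, 0)^T — this equals column 8 of H (binary 1000), so error is at position 8.
Correct: flip bit 8 of r = 000101100000100 to get c = 000101110000100.


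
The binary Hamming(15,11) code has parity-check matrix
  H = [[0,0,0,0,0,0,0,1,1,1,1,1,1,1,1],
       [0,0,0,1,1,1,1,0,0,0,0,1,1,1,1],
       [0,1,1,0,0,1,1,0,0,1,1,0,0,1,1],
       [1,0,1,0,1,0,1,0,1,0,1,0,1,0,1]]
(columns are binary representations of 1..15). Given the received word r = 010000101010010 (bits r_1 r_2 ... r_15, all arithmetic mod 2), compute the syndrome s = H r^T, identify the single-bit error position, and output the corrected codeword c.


s = (1, 0, 0, 1)^T, error position = 9, corrected codeword c = 010000100010010

Compute s = H r^T mod 2 one row at a time:
  s_1 = 0 + 1 + 0 + 1 + 0 + 0 + 1 + 0 = 3 ≡ 1 (mod 2).
  s_2 = 0 + 0 + 0 + 1 + 0 + 0 + 1 + 0 = 2 ≡ 0 (mod 2).
  s_3 = 1 + 0 + 0 + 1 + 0 + 1 + 1 + 0 = 4 ≡ 0 (mod 2).
  s_4 = 0 + 0 + 0 + 1 + 1 + 1 + 0 + 0 = 3 ≡ 1 (mod 2).
s = (1, 0, 0, 1)^T — this equals column 9 of H (binary 1001), so error is at position 9.
Correct: flip bit 9 of r = 010000101010010 to get c = 010000100010010.


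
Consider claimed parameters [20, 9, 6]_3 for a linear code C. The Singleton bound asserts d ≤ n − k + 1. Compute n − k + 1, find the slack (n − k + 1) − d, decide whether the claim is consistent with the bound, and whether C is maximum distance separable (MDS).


Singleton RHS = n − k + 1 = 12, slack = 6, bound satisfied, not MDS.

Singleton bound: d ≤ n − k + 1.
Here n = 20, k = 9, so n − k + 1 = 12.
Given d = 6, check d ≤ 12: YES.
Slack = (n − k + 1) − d = 6.
The code is NOT MDS (slack = 6 > 0).
Description: the claimed parameters are [20, 9, 6]_3; such a code would be non-MDS.


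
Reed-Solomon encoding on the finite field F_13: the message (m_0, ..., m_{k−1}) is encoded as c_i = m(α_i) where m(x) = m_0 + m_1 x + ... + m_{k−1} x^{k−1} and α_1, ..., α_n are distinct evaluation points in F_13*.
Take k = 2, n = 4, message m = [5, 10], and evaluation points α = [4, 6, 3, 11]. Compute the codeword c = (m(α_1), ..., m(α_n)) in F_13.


c = [6, 0, 9, 11]

Message polynomial: m(x) = 5 + 10·x (mod 13).
For each evaluation point α_i, compute m(α_i) mod 13:
  α_1 = 4: Horner steps 10 → 6, so m(4) = 6.
  α_2 = 6: Horner steps 10 → 0, so m(6) = 0.
  α_3 = 3: Horner steps 10 → 9, so m(3) = 9.
  α_4 = 11: Horner steps 10 → 11, so m(11) = 11.
Codeword c = [6, 0, 9, 11] ∈ F_13^4.


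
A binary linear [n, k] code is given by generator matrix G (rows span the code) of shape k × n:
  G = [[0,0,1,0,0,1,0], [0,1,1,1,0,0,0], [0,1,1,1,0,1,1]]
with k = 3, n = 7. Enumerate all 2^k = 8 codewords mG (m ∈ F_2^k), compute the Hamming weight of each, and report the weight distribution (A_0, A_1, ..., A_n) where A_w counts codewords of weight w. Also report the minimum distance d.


Weight distribution: A_0 = 1, A_2 = 3, A_3 = 3, A_5 = 1. Minimum distance d = 2.

Enumerate all 2^3 = 8 messages m ∈ F_2^3.
For each, compute codeword c = mG in F_2^7, then tally its weight.
  m = 000 → c = 0000000, weight = 0.
  m = 100 → c = 0010010, weight = 2.
  m = 010 → c = 0111000, weight = 3.
  m = 110 → c = 0101010, weight = 3.
  m = 001 → c = 0111011, weight = 5.
  m = 101 → c = 0101001, weight = 3.
  m = 011 → c = 0000011, weight = 2.
  m = 111 → c = 0010001, weight = 2.
Tally weights:
  weight 0: 1 codewords.
  weight 2: 3 codewords.
  weight 3: 3 codewords.
  weight 5: 1 codewords.
Minimum distance d = smallest w > 0 with A_w > 0 = 2.
Sanity: Σ A_w = 8 = 2^3 = 8 ✓.


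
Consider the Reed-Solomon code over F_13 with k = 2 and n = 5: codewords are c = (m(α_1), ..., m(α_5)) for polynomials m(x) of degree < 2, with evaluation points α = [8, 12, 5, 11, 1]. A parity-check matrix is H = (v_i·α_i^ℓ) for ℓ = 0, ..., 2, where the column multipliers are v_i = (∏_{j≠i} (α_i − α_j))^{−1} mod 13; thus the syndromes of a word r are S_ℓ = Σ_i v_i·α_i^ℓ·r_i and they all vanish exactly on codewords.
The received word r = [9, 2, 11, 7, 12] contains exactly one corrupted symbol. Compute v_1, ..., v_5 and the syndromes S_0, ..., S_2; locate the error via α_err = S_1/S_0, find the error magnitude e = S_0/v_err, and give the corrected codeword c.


S = (6, 6, 6), error at position 5, error magnitude e = 7, c = [9, 2, 11, 7, 5].

Step 1: column multipliers v_i = (∏_{j≠i}(α_i − α_j))^{−1} mod 13.
  i = 1 (α = 8): (8−12)(8−5)(8−11)(8−1) = (−4)·3·(−3)·7 = 252 ≡ 5, so v_1 = 5^{−1} = 8 (mod 13).
  i = 2 (α = 12): (12−8)(12−5)(12−11)(12−1) = 4·7·1·11 = 308 ≡ 9, so v_2 = 9^{−1} = 3 (mod 13).
  i = 3 (α = 5): (5−8)(5−12)(5−11)(5−1) = (−3)·(−7)·(−6)·4 = −504 ≡ 3, so v_3 = 3^{−1} = 9 (mod 13).
  i = 4 (α = 11): (11−8)(11−12)(11−5)(11−1) = 3·(−1)·6·10 = −180 ≡ 2, so v_4 = 2^{−1} = 7 (mod 13).
  i = 5 (α = 1): (1−8)(1−12)(1−5)(1−11) = (−7)·(−11)·(−4)·(−10) = 3080 ≡ 12, so v_5 = 12^{−1} = 12 (mod 13).
  v = [8, 3, 9, 7, 12].
Step 2: syndromes of r = [9, 2, 11, 7, 12] (all sums mod 13).
  S_0 = Σ v_i r_i = 8·9 + 3·2 + 9·11 + 7·7 + 12·12 = 370 ≡ 6.
  S_1 = Σ v_i α_i r_i = 8·8·9 + 3·12·2 + 9·5·11 + 7·11·7 + 12·1·12 = 1826 ≡ 6.
  α_i^2 mod 13 = [12, 1, 12, 4, 1].
  S_2 = Σ v_i α_i^2 r_i = 8·12·9 + 3·1·2 + 9·12·11 + 7·4·7 + 12·1·12 = 2398 ≡ 6.
  S = (6, 6, 6) ≠ 0, so r is not a codeword (an error is present).
Step 3: locate the error. For a single error e at position i, S_ℓ = v_i·e·α_i^ℓ, so α_err = S_1/S_0.
  S_0^{−1} = 6^{−1} = 11 (mod 13), so α_err = 6·11 = 66 ≡ 1 = α_5. Error position i = 5.
  Consistency check: S_2/S_1 = 6·11 = 66 ≡ 1 = α_err ✓ (single-error assumption holds).
Step 4: error magnitude e = S_0/v_5 = S_0·∏_{j≠5}(α_5 − α_j) = 6·12 = 72 ≡ 7 (mod 13).
Step 5: correct position 5: c_5 = r_5 − e = 12 − 7 ≡ 5 (mod 13). Hence c = [9, 2, 11, 7, 5].
  Check: interpolating c through the α_i gives m(x) = 10 + 8·x (degree < 2) with m(α_i) = c_i for every i, so c is indeed a codeword.


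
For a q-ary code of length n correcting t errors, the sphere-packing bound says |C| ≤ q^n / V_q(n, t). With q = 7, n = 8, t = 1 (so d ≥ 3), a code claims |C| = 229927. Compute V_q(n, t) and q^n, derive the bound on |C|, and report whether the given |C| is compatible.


V_q(n, t) = 49, q^n = 5764801, Hamming bound = 117649, |C| = 229927 > bound (violated).

Step 1: Compute V_q(n, t) = Σ_{j=0}^1 C(n, j) (q−1)^j.
  j = 0: C(8,0)·(6)^0 = 1·1 = 1.
  j = 1: C(8,1)·(6)^1 = 8·6 = 48.
  V_q(n, t) = 1 + 48 = 49.
Step 2: q^n = 7^8 = 5764801.
Step 3: Hamming bound ⌊q^n / V_q(n,t)⌋ = ⌊5764801/49⌋ = 117649.
Step 4: Compare |C| = 229927 to 117649: violated.
The claimed |C| lies above the Hamming bound, so no 7-ary code of length 8 with d ≥ 3 can have 229927 codewords.


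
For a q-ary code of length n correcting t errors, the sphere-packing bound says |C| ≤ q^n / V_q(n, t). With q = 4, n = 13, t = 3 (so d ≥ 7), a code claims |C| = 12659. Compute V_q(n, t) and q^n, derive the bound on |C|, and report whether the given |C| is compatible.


V_q(n, t) = 8464, q^n = 67108864, Hamming bound = 7928, |C| = 12659 > bound (violated).

Step 1: Compute V_q(n, t) = Σ_{j=0}^3 C(n, j) (q−1)^j.
  j = 0: C(13,0)·(3)^0 = 1·1 = 1.
  j = 1: C(13,1)·(3)^1 = 13·3 = 39.
  j = 2: C(13,2)·(3)^2 = 78·9 = 702.
  j = 3: C(13,3)·(3)^3 = 286·27 = 7722.
  V_q(n, t) = 1 + 39 + 702 + 7722 = 8464.
Step 2: q^n = 4^13 = 67108864.
Step 3: Hamming bound ⌊q^n / V_q(n,t)⌋ = ⌊67108864/8464⌋ = 7928.
Step 4: Compare |C| = 12659 to 7928: violated.
The claimed |C| lies above the Hamming bound, so no 4-ary code of length 13 with d ≥ 7 can have 12659 codewords.


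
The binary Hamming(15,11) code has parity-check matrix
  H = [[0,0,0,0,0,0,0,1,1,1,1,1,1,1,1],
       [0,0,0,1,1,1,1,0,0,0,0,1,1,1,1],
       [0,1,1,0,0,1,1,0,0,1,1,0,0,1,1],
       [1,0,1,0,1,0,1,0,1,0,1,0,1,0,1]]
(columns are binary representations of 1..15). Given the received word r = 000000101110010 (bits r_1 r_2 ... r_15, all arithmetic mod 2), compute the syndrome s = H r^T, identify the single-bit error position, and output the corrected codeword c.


s = (0, 0, 0, 1)^T, error position = 1, corrected codeword c = 100000101110010

Compute s = H r^T mod 2 one row at a time:
  s_1 = 0 + 1 + 1 + 1 + 0 + 0 + 1 + 0 = 4 ≡ 0 (mod 2).
  s_2 = 0 + 0 + 0 + 1 + 0 + 0 + 1 + 0 = 2 ≡ 0 (mod 2).
  s_3 = 0 + 0 + 0 + 1 + 1 + 1 + 1 + 0 = 4 ≡ 0 (mod 2).
  s_4 = 0 + 0 + 0 + 1 + 1 + 1 + 0 + 0 = 3 ≡ 1 (mod 2).
s = (0, 0, 0, 1)^T — this equals column 1 of H (binary 0001), so error is at position 1.
Correct: flip bit 1 of r = 000000101110010 to get c = 100000101110010.


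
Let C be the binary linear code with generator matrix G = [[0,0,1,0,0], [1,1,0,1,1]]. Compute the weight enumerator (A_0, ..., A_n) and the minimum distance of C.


Weight distribution: A_0 = 1, A_1 = 1, A_4 = 1, A_5 = 1. Minimum distance d = 1.

Enumerate all 2^2 = 4 messages m ∈ F_2^2.
For each, compute codeword c = mG in F_2^5, then tally its weight.
  m = 00 → c = 00000, weight = 0.
  m = 10 → c = 00100, weight = 1.
  m = 01 → c = 11011, weight = 4.
  m = 11 → c = 11111, weight = 5.
Tally weights:
  weight 0: 1 codewords.
  weight 1: 1 codewords.
  weight 4: 1 codewords.
  weight 5: 1 codewords.
Minimum distance d = smallest w > 0 with A_w > 0 = 1.
Sanity: Σ A_w = 4 = 2^2 = 4 ✓.


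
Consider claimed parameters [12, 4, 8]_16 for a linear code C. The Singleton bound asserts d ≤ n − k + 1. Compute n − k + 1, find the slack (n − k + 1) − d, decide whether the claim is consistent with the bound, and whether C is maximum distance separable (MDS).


Singleton RHS = n − k + 1 = 9, slack = 1, bound satisfied, not MDS.

Singleton bound: d ≤ n − k + 1.
Here n = 12, k = 4, so n − k + 1 = 9.
Given d = 8, check d ≤ 9: YES.
Slack = (n − k + 1) − d = 1.
The code is NOT MDS (slack = 1 > 0).
Description: the claimed parameters are [12, 4, 8]_16; such a code would be non-MDS.


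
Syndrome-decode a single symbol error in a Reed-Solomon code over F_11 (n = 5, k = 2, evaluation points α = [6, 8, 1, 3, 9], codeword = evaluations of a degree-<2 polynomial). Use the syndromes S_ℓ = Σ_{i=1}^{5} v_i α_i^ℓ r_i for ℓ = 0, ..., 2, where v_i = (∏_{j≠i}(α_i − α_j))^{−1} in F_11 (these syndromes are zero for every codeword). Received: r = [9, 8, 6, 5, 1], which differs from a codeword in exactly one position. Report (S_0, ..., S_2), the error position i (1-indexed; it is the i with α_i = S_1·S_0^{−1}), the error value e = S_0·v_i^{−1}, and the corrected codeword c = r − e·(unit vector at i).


S = (10, 2, 7), error at position 5, error magnitude e = 10, c = [9, 8, 6, 5, 2].

Step 1: column multipliers v_i = (∏_{j≠i}(α_i − α_j))^{−1} mod 11.
  i = 1 (α = 6): (6−8)(6−1)(6−3)(6−9) = (−2)·5·3·(−3) = 90 ≡ 2, so v_1 = 2^{−1} = 6 (mod 11).
  i = 2 (α = 8): (8−6)(8−1)(8−3)(8−9) = 2·7·5·(−1) = −70 ≡ 7, so v_2 = 7^{−1} = 8 (mod 11).
  i = 3 (α = 1): (1−6)(1−8)(1−3)(1−9) = (−5)·(−7)·(−2)·(−8) = 560 ≡ 10, so v_3 = 10^{−1} = 10 (mod 11).
  i = 4 (α = 3): (3−6)(3−8)(3−1)(3−9) = (−3)·(−5)·2·(−6) = −180 ≡ 7, so v_4 = 7^{−1} = 8 (mod 11).
  i = 5 (α = 9): (9−6)(9−8)(9−1)(9−3) = 3·1·8·6 = 144 ≡ 1, so v_5 = 1^{−1} = 1 (mod 11).
  v = [6, 8, 10, 8, 1].
Step 2: syndromes of r = [9, 8, 6, 5, 1] (all sums mod 11).
  S_0 = Σ v_i r_i = 6·9 + 8·8 + 10·6 + 8·5 + 1·1 = 219 ≡ 10.
  S_1 = Σ v_i α_i r_i = 6·6·9 + 8·8·8 + 10·1·6 + 8·3·5 + 1·9·1 = 1025 ≡ 2.
  α_i^2 mod 11 = [3, 9, 1, 9, 4].
  S_2 = Σ v_i α_i^2 r_i = 6·3·9 + 8·9·8 + 10·1·6 + 8·9·5 + 1·4·1 = 1162 ≡ 7.
  S = (10, 2, 7) ≠ 0, so r is not a codeword (an error is present).
Step 3: locate the error. For a single error e at position i, S_ℓ = v_i·e·α_i^ℓ, so α_err = S_1/S_0.
  S_0^{−1} = 10^{−1} = 10 (mod 11), so α_err = 2·10 = 20 ≡ 9 = α_5. Error position i = 5.
  Consistency check: S_2/S_1 = 7·6 = 42 ≡ 9 = α_err ✓ (single-error assumption holds).
Step 4: error magnitude e = S_0/v_5 = S_0·∏_{j≠5}(α_5 − α_j) = 10·1 = 10 ≡ 10 (mod 11).
Step 5: correct position 5: c_5 = r_5 − e = 1 − 10 ≡ 2 (mod 11). Hence c = [9, 8, 6, 5, 2].
  Check: interpolating c through the α_i gives m(x) = 1 + 5·x (degree < 2) with m(α_i) = c_i for every i, so c is indeed a codeword.


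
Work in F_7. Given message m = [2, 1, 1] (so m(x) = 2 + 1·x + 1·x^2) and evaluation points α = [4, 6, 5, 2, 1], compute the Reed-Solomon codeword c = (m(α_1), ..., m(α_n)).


c = [1, 2, 4, 1, 4]

Message polynomial: m(x) = 2 + 1·x + 1·x^2 (mod 7).
For each evaluation point α_i, compute m(α_i) mod 7:
  α_1 = 4: Horner steps 1 → 5 → 1, so m(4) = 1.
  α_2 = 6: Horner steps 1 → 0 → 2, so m(6) = 2.
  α_3 = 5: Horner steps 1 → 6 → 4, so m(5) = 4.
  α_4 = 2: Horner steps 1 → 3 → 1, so m(2) = 1.
  α_5 = 1: Horner steps 1 → 2 → 4, so m(1) = 4.
Codeword c = [1, 2, 4, 1, 4] ∈ F_7^5.


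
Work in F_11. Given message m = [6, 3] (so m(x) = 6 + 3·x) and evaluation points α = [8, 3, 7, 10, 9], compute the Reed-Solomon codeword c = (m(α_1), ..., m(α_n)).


c = [8, 4, 5, 3, 0]

Message polynomial: m(x) = 6 + 3·x (mod 11).
For each evaluation point α_i, compute m(α_i) mod 11:
  α_1 = 8: Horner steps 3 → 8, so m(8) = 8.
  α_2 = 3: Horner steps 3 → 4, so m(3) = 4.
  α_3 = 7: Horner steps 3 → 5, so m(7) = 5.
  α_4 = 10: Horner steps 3 → 3, so m(10) = 3.
  α_5 = 9: Horner steps 3 → 0, so m(9) = 0.
Codeword c = [8, 4, 5, 3, 0] ∈ F_11^5.


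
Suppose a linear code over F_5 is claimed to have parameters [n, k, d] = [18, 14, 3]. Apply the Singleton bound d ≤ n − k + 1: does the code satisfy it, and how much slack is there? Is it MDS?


Singleton RHS = n − k + 1 = 5, slack = 2, bound satisfied, not MDS.

Singleton bound: d ≤ n − k + 1.
Here n = 18, k = 14, so n − k + 1 = 5.
Given d = 3, check d ≤ 5: YES.
Slack = (n − k + 1) − d = 2.
The code is NOT MDS (slack = 2 > 0).
Description: the claimed parameters are [18, 14, 3]_5; such a code would be non-MDS.


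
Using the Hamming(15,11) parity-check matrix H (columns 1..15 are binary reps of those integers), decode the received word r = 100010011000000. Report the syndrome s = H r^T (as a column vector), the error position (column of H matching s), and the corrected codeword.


s = (0, 1, 0, 1)^T, error position = 5, corrected codeword c = 100000011000000

Compute s = H r^T mod 2 one row at a time:
  s_1 = 1 + 1 + 0 + 0 + 0 + 0 + 0 + 0 = 2 ≡ 0 (mod 2).
  s_2 = 0 + 1 + 0 + 0 + 0 + 0 + 0 + 0 = 1 ≡ 1 (mod 2).
  s_3 = 0 + 0 + 0 + 0 + 0 + 0 + 0 + 0 = 0 ≡ 0 (mod 2).
  s_4 = 1 + 0 + 1 + 0 + 1 + 0 + 0 + 0 = 3 ≡ 1 (mod 2).
s = (0, 1, 0, 1)^T — this equals column 5 of H (binary 0101), so error is at position 5.
Correct: flip bit 5 of r = 100010011000000 to get c = 100000011000000.


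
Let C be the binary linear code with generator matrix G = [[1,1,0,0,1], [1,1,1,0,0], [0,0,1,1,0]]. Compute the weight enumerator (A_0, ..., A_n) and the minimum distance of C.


Weight distribution: A_0 = 1, A_2 = 3, A_3 = 3, A_5 = 1. Minimum distance d = 2.

Enumerate all 2^3 = 8 messages m ∈ F_2^3.
For each, compute codeword c = mG in F_2^5, then tally its weight.
  m = 000 → c = 00000, weight = 0.
  m = 100 → c = 11001, weight = 3.
  m = 010 → c = 11100, weight = 3.
  m = 110 → c = 00101, weight = 2.
  m = 001 → c = 00110, weight = 2.
  m = 101 → c = 11111, weight = 5.
  m = 011 → c = 11010, weight = 3.
  m = 111 → c = 00011, weight = 2.
Tally weights:
  weight 0: 1 codewords.
  weight 2: 3 codewords.
  weight 3: 3 codewords.
  weight 5: 1 codewords.
Minimum distance d = smallest w > 0 with A_w > 0 = 2.
Sanity: Σ A_w = 8 = 2^3 = 8 ✓.


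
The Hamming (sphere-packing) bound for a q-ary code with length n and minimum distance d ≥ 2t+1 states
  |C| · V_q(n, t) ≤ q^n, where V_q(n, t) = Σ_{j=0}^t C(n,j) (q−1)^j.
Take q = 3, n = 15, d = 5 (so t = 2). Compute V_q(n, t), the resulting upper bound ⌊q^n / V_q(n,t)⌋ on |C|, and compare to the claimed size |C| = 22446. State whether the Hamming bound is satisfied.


V_q(n, t) = 451, q^n = 14348907, Hamming bound = 31815, |C| = 22446 ≤ bound (satisfied).

Step 1: Compute V_q(n, t) = Σ_{j=0}^2 C(n, j) (q−1)^j.
  j = 0: C(15,0)·(2)^0 = 1·1 = 1.
  j = 1: C(15,1)·(2)^1 = 15·2 = 30.
  j = 2: C(15,2)·(2)^2 = 105·4 = 420.
  V_q(n, t) = 1 + 30 + 420 = 451.
Step 2: q^n = 3^15 = 14348907.
Step 3: Hamming bound ⌊q^n / V_q(n,t)⌋ = ⌊14348907/451⌋ = 31815.
Step 4: Compare |C| = 22446 to 31815: satisfied.
The claimed |C| lies below the Hamming bound.


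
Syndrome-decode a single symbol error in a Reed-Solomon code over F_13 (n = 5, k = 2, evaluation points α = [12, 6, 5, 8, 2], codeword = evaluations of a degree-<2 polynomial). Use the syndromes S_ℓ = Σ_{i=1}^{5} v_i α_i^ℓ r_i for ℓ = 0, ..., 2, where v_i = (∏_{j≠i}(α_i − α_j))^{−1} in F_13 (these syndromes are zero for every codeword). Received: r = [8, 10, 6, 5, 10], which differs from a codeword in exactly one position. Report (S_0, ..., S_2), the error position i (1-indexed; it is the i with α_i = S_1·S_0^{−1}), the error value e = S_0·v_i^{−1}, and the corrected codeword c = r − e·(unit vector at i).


S = (11, 9, 5), error at position 5, error magnitude e = 3, c = [8, 10, 6, 5, 7].

Step 1: column multipliers v_i = (∏_{j≠i}(α_i − α_j))^{−1} mod 13.
  i = 1 (α = 12): (12−6)(12−5)(12−8)(12−2) = 6·7·4·10 = 1680 ≡ 3, so v_1 = 3^{−1} = 9 (mod 13).
  i = 2 (α = 6): (6−12)(6−5)(6−8)(6−2) = (−6)·1·(−2)·4 = 48 ≡ 9, so v_2 = 9^{−1} = 3 (mod 13).
  i = 3 (α = 5): (5−12)(5−6)(5−8)(5−2) = (−7)·(−1)·(−3)·3 = −63 ≡ 2, so v_3 = 2^{−1} = 7 (mod 13).
  i = 4 (α = 8): (8−12)(8−6)(8−5)(8−2) = (−4)·2·3·6 = −144 ≡ 12, so v_4 = 12^{−1} = 12 (mod 13).
  i = 5 (α = 2): (2−12)(2−6)(2−5)(2−8) = (−10)·(−4)·(−3)·(−6) = 720 ≡ 5, so v_5 = 5^{−1} = 8 (mod 13).
  v = [9, 3, 7, 12, 8].
Step 2: syndromes of r = [8, 10, 6, 5, 10] (all sums mod 13).
  S_0 = Σ v_i r_i = 9·8 + 3·10 + 7·6 + 12·5 + 8·10 = 284 ≡ 11.
  S_1 = Σ v_i α_i r_i = 9·12·8 + 3·6·10 + 7·5·6 + 12·8·5 + 8·2·10 = 1894 ≡ 9.
  α_i^2 mod 13 = [1, 10, 12, 12, 4].
  S_2 = Σ v_i α_i^2 r_i = 9·1·8 + 3·10·10 + 7·12·6 + 12·12·5 + 8·4·10 = 1916 ≡ 5.
  S = (11, 9, 5) ≠ 0, so r is not a codeword (an error is present).
Step 3: locate the error. For a single error e at position i, S_ℓ = v_i·e·α_i^ℓ, so α_err = S_1/S_0.
  S_0^{−1} = 11^{−1} = 6 (mod 13), so α_err = 9·6 = 54 ≡ 2 = α_5. Error position i = 5.
  Consistency check: S_2/S_1 = 5·3 = 15 ≡ 2 = α_err ✓ (single-error assumption holds).
Step 4: error magnitude e = S_0/v_5 = S_0·∏_{j≠5}(α_5 − α_j) = 11·5 = 55 ≡ 3 (mod 13).
Step 5: correct position 5: c_5 = r_5 − e = 10 − 3 ≡ 7 (mod 13). Hence c = [8, 10, 6, 5, 7].
  Check: interpolating c through the α_i gives m(x) = 12 + 4·x (degree < 2) with m(α_i) = c_i for every i, so c is indeed a codeword.


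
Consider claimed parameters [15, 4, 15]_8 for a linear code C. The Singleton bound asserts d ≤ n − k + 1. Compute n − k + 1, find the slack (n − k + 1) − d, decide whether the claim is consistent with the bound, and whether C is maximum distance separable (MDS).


Singleton RHS = n − k + 1 = 12, slack = -3, bound violated (no such code; not MDS).

Singleton bound: d ≤ n − k + 1.
Here n = 15, k = 4, so n − k + 1 = 12.
Given d = 15, check d ≤ 12: NO.
Slack = (n − k + 1) − d = -3.
The slack is negative: d = 15 exceeds n − k + 1 = 12 by 3, so the Singleton bound is violated and no linear [15, 4, 15]_8 code can exist. In particular it is not MDS (MDS requires d = n − k + 1 exactly).
Description: the claimed parameters are [15, 4, 15]_8; such a code would be impossible (violates the Singleton bound).


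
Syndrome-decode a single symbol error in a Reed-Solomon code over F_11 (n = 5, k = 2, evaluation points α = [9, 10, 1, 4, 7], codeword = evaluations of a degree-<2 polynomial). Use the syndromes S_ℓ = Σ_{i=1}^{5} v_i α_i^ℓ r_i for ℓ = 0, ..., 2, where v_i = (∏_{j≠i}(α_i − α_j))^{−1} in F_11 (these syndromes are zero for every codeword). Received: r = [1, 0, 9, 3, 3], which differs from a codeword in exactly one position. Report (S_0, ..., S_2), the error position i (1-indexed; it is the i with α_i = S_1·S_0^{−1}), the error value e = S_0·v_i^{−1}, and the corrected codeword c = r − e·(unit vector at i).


S = (6, 2, 8), error at position 4, error magnitude e = 8, c = [1, 0, 9, 6, 3].

Step 1: column multipliers v_i = (∏_{j≠i}(α_i − α_j))^{−1} mod 11.
  i = 1 (α = 9): (9−10)(9−1)(9−4)(9−7) = (−1)·8·5·2 = −80 ≡ 8, so v_1 = 8^{−1} = 7 (mod 11).
  i = 2 (α = 10): (10−9)(10−1)(10−4)(10−7) = 1·9·6·3 = 162 ≡ 8, so v_2 = 8^{−1} = 7 (mod 11).
  i = 3 (α = 1): (1−9)(1−10)(1−4)(1−7) = (−8)·(−9)·(−3)·(−6) = 1296 ≡ 9, so v_3 = 9^{−1} = 5 (mod 11).
  i = 4 (α = 4): (4−9)(4−10)(4−1)(4−7) = (−5)·(−6)·3·(−3) = −270 ≡ 5, so v_4 = 5^{−1} = 9 (mod 11).
  i = 5 (α = 7): (7−9)(7−10)(7−1)(7−4) = (−2)·(−3)·6·3 = 108 ≡ 9, so v_5 = 9^{−1} = 5 (mod 11).
  v = [7, 7, 5, 9, 5].
Step 2: syndromes of r = [1, 0, 9, 3, 3] (all sums mod 11).
  S_0 = Σ v_i r_i = 7·1 + 7·0 + 5·9 + 9·3 + 5·3 = 94 ≡ 6.
  S_1 = Σ v_i α_i r_i = 7·9·1 + 7·10·0 + 5·1·9 + 9·4·3 + 5·7·3 = 321 ≡ 2.
  α_i^2 mod 11 = [4, 1, 1, 5, 5].
  S_2 = Σ v_i α_i^2 r_i = 7·4·1 + 7·1·0 + 5·1·9 + 9·5·3 + 5·5·3 = 283 ≡ 8.
  S = (6, 2, 8) ≠ 0, so r is not a codeword (an error is present).
Step 3: locate the error. For a single error e at position i, S_ℓ = v_i·e·α_i^ℓ, so α_err = S_1/S_0.
  S_0^{−1} = 6^{−1} = 2 (mod 11), so α_err = 2·2 = 4 ≡ 4 = α_4. Error position i = 4.
  Consistency check: S_2/S_1 = 8·6 = 48 ≡ 4 = α_err ✓ (single-error assumption holds).
Step 4: error magnitude e = S_0/v_4 = S_0·∏_{j≠4}(α_4 − α_j) = 6·5 = 30 ≡ 8 (mod 11).
Step 5: correct position 4: c_4 = r_4 − e = 3 − 8 ≡ 6 (mod 11). Hence c = [1, 0, 9, 6, 3].
  Check: interpolating c through the α_i gives m(x) = 10 + 10·x (degree < 2) with m(α_i) = c_i for every i, so c is indeed a codeword.
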